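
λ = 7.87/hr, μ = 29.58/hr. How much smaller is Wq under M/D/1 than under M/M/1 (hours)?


ρ = 7.87/29.58 = 0.2661
Wq(M/M/1) = ρ/(μ−λ) = 0.2661/21.71 = 0.01226 hr
Wq(M/D/1) = ρ/(2(μ−λ)) = 0.006128 hr
Savings = 0.01226 − 0.006128 = 0.006128 hr

Final: 0.006128 hr


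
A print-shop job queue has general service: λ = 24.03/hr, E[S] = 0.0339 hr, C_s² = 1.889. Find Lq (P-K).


ρ = λ·E[S] = 24.03·0.0339 = 0.8146
Lq = ρ²(1+C_s²)/(2(1−ρ)) = 0.6636·(1+1.889)/(2·0.1854)
= 0.6636·2.8890/0.3708 = 5.17076

Final: 5.17076


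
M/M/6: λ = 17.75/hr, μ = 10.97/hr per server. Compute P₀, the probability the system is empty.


a = λ/μ = 17.75/10.97 = 1.6180; ρ = a/c = 0.2697
Σ_{k=0}^{5} a^k/k! (terms k=0..5) = 1.00000 + 1.61805 + 1.30904 + 0.70603 + 0.28560 + 0.09242 = 5.01114
Tail: a^6/(6!(1−ρ)) = 17.94529/(720·0.7303) = 0.03413
P₀ = 1/(5.01114 + 0.03413) = 1/5.04527 = 0.198205

Final: 0.198205


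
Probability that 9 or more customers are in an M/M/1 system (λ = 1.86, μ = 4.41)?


ρ = 1.86/4.41 = 0.4218
P(N ≥ n) = ρ^n = 0.4218^9 = 0.0004223

Final: 0.0004223


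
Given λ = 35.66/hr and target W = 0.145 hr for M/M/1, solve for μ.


W = 1/(μ−λ) ⇒ μ − λ = 1/W = 1/0.145 = 6.8966
μ = λ + 1/W = 35.66 + 6.8966 = 42.5566 per hr

Final: 42.5566 /hr


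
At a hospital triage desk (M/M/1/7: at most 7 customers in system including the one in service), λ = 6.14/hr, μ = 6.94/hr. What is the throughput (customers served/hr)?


ρ = 0.8847; P_K = (1−ρ)ρ^7/(1−ρ^8) = 0.078303
λ_eff = λ(1 − P_K) = 6.14·(1 − 0.078303) = 6.14·0.921697 = 5.6592 /hr

Final: 5.6592 /hr


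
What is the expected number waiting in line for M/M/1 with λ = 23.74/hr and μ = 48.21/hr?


ρ = 23.74/48.21 = 0.4924
Lq = ρ²/(1−ρ) = 0.2425/0.5076 = 0.4777

Final: 0.4777


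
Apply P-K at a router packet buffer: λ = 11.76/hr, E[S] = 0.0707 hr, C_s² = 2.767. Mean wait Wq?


ρ = λ·E[S] = 11.76·0.0707 = 0.8314
E[S²] = E[S]²(1+C_s²) = 0.0707²·(1+2.767) = 0.018829
Wq = λ·E[S²]/(2(1−ρ)) = 11.76·0.018829/(2·0.1686) = 0.65681 hr

Final: 0.65681 hr


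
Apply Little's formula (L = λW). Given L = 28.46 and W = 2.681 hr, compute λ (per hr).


λ = L/W = 28.46/2.681 = 10.6154 /hr

Final: 10.6154 /hr


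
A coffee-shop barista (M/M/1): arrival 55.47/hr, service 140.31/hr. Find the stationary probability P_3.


ρ = 55.47/140.31 = 0.3953
P_n = (1−ρ)·ρ^n = (1 − 0.3953)·0.3953^3 = 0.6047·0.061789 = 0.037361

Final: 0.037361


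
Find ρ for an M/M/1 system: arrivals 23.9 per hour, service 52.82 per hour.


ρ = λ/μ = 23.9/52.82 = 0.4525

Final: 0.4525


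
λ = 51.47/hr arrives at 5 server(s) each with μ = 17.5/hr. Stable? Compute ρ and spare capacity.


Total capacity cμ = 5·17.5 = 87.50/hr
ρ = λ/(cμ) = 51.47/87.50 = 0.5882
Stable ⇔ ρ < 1: YES
Spare capacity = cμ − λ = 87.50 − 51.47 = 36.03/hr

Final: ρ = 0.5882; stable; margin = 36.03/hr


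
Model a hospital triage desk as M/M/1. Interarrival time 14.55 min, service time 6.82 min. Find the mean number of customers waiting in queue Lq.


λ = 60/14.55 = 4.1237 /hr
μ = 60/6.82 = 8.7977 /hr
ρ = λ/μ = 4.1237/8.7977 = 0.4687
Lq = ρ²/(1−ρ) = 0.2197/0.5313 = 0.4135

Final: 0.4135


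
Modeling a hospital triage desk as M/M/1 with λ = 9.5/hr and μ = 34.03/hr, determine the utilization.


ρ = λ/μ = 9.5/34.03 = 0.2792

Final: 0.2792


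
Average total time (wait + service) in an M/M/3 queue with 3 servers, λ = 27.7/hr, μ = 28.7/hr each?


a = 0.9652; ρ = 0.3217; P₀ = 0.377097
Lq = P₀·a^c·ρ/(c!(1−ρ)²) = 0.03951
Wq = Lq/λ = 0.03951/27.7 = 0.001427 hr
W = Wq + 1/μ = 0.001427 + 0.03484 = 0.03627 hr

Final: 0.03627 hr


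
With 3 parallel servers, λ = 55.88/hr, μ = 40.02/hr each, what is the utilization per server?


ρ = λ/(cμ) = 55.88/(3·40.02) = 55.88/120.06 = 0.4654

Final: 0.4654


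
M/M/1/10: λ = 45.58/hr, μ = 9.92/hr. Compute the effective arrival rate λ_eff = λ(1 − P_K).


ρ = 4.5948; P_K = (1−ρ)ρ^10/(1−ρ^11) = 0.782361
λ_eff = λ(1 − P_K) = 45.58·(1 − 0.782361) = 45.58·0.217639 = 9.9200 /hr

Final: 9.9200 /hr


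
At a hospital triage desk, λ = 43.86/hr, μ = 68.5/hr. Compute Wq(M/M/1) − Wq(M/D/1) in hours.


ρ = 43.86/68.5 = 0.6403
Wq(M/M/1) = ρ/(μ−λ) = 0.6403/24.64 = 0.02599 hr
Wq(M/D/1) = ρ/(2(μ−λ)) = 0.01299 hr
Savings = 0.02599 − 0.01299 = 0.01299 hr

Final: 0.01299 hr


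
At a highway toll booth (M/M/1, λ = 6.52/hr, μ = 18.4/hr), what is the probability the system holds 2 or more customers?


ρ = 6.52/18.4 = 0.3543
P(N ≥ n) = ρ^n = 0.3543^2 = 0.125562

Final: 0.125562


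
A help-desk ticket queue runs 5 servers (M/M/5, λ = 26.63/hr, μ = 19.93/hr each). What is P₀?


a = λ/μ = 26.63/19.93 = 1.3362; ρ = a/c = 0.2672
Σ_{k=0}^{4} a^k/k! (terms k=0..4) = 1.00000 + 1.33618 + 0.89268 + 0.39759 + 0.13281 = 3.75927
Tail: a^5/(5!(1−ρ)) = 4.25911/(120·0.7328) = 0.04844
P₀ = 1/(3.75927 + 0.04844) = 1/3.80771 = 0.262625

Final: 0.262625


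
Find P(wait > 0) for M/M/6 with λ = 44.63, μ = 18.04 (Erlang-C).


a = λ/μ = 2.4739; ρ = a/6 = 0.4123
P₀ = 0.083804 (from M/M/c formula)
C(c,a) = [a^c/(c!(1−ρ))]·P₀ = [229.26730/(720·0.5877)]·0.083804
= 0.54184·0.083804 = 0.045408

Final: 0.045408


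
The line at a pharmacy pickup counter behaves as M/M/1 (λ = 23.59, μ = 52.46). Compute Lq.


ρ = 23.59/52.46 = 0.4497
Lq = ρ²/(1−ρ) = 0.2022/0.5503 = 0.3674

Final: 0.3674


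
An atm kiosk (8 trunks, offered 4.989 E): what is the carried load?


B(8,4.989) = 0.069532 (Erlang-B)
Carried load = a(1 − B) = 4.989·(1 − 0.069532) = 4.989·0.930468 = 4.6421 E

Final: 4.6421 Erlangs


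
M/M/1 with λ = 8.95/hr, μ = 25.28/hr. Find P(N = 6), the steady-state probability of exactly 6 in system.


ρ = 8.95/25.28 = 0.3540
P_n = (1−ρ)·ρ^n = (1 − 0.3540)·0.3540^6 = 0.6460·0.001969 = 0.001272

Final: 0.001272


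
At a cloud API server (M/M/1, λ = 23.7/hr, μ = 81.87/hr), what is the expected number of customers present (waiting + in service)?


ρ = λ/μ = 23.7/81.87 = 0.2895
L = ρ/(1−ρ) = 0.2895/(1 − 0.2895) = 0.2895/0.7105 = 0.4074

Final: 0.4074


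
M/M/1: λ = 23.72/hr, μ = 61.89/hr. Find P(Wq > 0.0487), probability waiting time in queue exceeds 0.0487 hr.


ρ = 23.72/61.89 = 0.3833
P(Wq > t) = ρ·e^{−(μ−λ)t} = 0.3833·e^{−1.8589}
= 0.3833·0.155847 = 0.059730

Final: 0.059730


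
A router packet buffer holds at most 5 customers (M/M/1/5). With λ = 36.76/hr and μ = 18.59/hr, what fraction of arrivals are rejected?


ρ = λ/μ = 36.76/18.59 = 1.9774
P_K = (1−ρ)ρ^K/(1−ρ^(K+1)) = (-0.9774·30.232953)/(1 − 59.782859)
= -29.549906/-58.782859 = 0.502696

Final: 0.502696


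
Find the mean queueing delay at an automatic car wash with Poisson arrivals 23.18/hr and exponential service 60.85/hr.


ρ = 23.18/60.85 = 0.3809
Wq = ρ/(μ−λ) = 0.3809/(60.85 − 23.18) = 0.3809/37.67 = 0.01011 hr

Final: 0.01011 hr


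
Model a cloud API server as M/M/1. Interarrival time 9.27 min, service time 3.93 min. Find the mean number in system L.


λ = 60/9.27 = 6.4725 /hr
μ = 60/3.93 = 15.2672 /hr
ρ = λ/μ = 6.4725/15.2672 = 0.4239
L = ρ/(1−ρ) = 0.4239/0.5761 = 0.7360

Final: 0.7360


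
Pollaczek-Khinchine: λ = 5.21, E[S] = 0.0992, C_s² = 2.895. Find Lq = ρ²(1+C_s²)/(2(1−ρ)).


ρ = λ·E[S] = 5.21·0.0992 = 0.5168
Lq = ρ²(1+C_s²)/(2(1−ρ)) = 0.2671·(1+2.895)/(2·0.4832)
= 0.2671·3.8950/0.9663 = 1.07666

Final: 1.07666


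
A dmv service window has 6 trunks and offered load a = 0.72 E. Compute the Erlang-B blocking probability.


B(c,a) = (a^c/c!) / Σ_{k=0}^{c} a^k/k!
a^6/6! = 0.0001935
Σ terms (k=0..6): 1.00000 + 0.72000 + 0.25920 + 0.06221 + 0.01120 + 0.001612 + 0.0001935 = 2.054411
B = 0.0001935/2.054411 = 0.00009418

Final: 0.00009418


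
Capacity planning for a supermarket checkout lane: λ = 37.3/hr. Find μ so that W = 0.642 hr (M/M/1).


W = 1/(μ−λ) ⇒ μ − λ = 1/W = 1/0.642 = 1.5576
μ = λ + 1/W = 37.3 + 1.5576 = 38.8576 per hr

Final: 38.8576 /hr


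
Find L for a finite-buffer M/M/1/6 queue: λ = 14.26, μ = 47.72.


ρ = 14.26/47.72 = 0.2988
L = ρ[1 − (K+1)ρ^K + Kρ^(K+1)] / [(1−ρ)(1−ρ^(K+1))]
Numerator: 0.2988·(1 − 7·0.0007121 + 6·0.0002128) = 0.297719
Denominator: (0.7012)·(0.999787) = 0.701024
L = 0.297719/0.701024 = 0.4247

Final: 0.4247


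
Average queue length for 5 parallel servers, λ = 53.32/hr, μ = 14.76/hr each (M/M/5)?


a = λ/μ = 3.6125; ρ = a/5 = 0.7225
P₀ = 0.022439
Lq = P₀·a^c·ρ / (c!·(1−ρ)²) = 0.022439·615.20367·0.7225/(120·0.07701)
= 1.07928

Final: 1.07928


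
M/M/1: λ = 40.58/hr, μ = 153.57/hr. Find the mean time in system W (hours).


W = 1/(μ−λ) = 1/(153.57 − 40.58) = 1/112.99 = 0.008850 hr

Final: 0.008850 hr


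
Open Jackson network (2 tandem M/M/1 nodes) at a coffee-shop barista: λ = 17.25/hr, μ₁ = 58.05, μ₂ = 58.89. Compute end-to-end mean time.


Each node sees arrival rate λ = 17.25/hr (tandem ⇒ throughput preserved).
W₁ = 1/(μ₁−λ) = 1/(58.05−17.25) = 0.02451 hr
W₂ = 1/(μ₂−λ) = 1/(58.89−17.25) = 0.02402 hr
W_total = W₁ + W₂ = 0.02451 + 0.02402 = 0.04853 hr

Final: 0.04853 hr


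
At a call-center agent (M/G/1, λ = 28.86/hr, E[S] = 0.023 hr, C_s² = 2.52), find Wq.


ρ = λ·E[S] = 28.86·0.023 = 0.6638
E[S²] = E[S]²(1+C_s²) = 0.023²·(1+2.52) = 0.001862
Wq = λ·E[S²]/(2(1−ρ)) = 28.86·0.001862/(2·0.3362) = 0.07992 hr

Final: 0.07992 hr


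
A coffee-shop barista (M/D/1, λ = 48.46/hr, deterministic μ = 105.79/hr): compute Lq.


ρ = 48.46/105.79 = 0.4581
M/D/1: Lq = ρ²/(2(1−ρ)) = 0.2098/(2·0.5419) = 0.19360

Final: 0.19360


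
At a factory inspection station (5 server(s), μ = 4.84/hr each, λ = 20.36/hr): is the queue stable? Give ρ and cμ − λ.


Total capacity cμ = 5·4.84 = 24.20/hr
ρ = λ/(cμ) = 20.36/24.20 = 0.8413
Stable ⇔ ρ < 1: YES
Spare capacity = cμ − λ = 24.20 − 20.36 = 3.84/hr

Final: ρ = 0.8413; stable; margin = 3.84/hr


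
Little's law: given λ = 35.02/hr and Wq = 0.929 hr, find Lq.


Lq = λWq = 35.02·0.929 = 32.5336

Final: 32.5336


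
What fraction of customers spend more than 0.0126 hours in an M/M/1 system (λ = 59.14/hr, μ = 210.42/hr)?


W ~ Exponential(μ−λ) for M/M/1.
μ − λ = 210.42 − 59.14 = 151.2800
P(W > t) = e^{−(μ−λ)t} = e^{−1.9061} = 0.148655

Final: 0.148655


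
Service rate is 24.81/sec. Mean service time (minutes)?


Mean service time = 1/μ = 1/24.81 second = 0.04031 second
In minutes: 0.04031 × 0.0166667 = 0.0006718 min

Final: 0.0006718 min


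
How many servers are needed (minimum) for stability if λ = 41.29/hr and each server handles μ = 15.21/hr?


Stability requires cμ > λ ⇔ c > λ/μ.
λ/μ = 41.29/15.21 = 2.7147
Minimum integer c = ⌊2.7147⌋ + 1 = 3
Check: 3·15.21 = 45.63 > 41.29, while 2·15.21 = 30.42 ≤ 41.29

Final: 3 servers


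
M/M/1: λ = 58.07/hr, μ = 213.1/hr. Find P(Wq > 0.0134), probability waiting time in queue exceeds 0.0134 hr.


ρ = 58.07/213.1 = 0.2725
P(Wq > t) = ρ·e^{−(μ−λ)t} = 0.2725·e^{−2.0774}
= 0.2725·0.125255 = 0.034132

Final: 0.034132


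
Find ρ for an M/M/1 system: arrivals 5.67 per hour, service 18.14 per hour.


ρ = λ/μ = 5.67/18.14 = 0.3126

Final: 0.3126


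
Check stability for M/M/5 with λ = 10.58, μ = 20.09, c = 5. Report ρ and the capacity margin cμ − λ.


Total capacity cμ = 5·20.09 = 100.45/hr
ρ = λ/(cμ) = 10.58/100.45 = 0.1053
Stable ⇔ ρ < 1: YES
Spare capacity = cμ − λ = 100.45 − 10.58 = 89.87/hr

Final: ρ = 0.1053; stable; margin = 89.87/hr


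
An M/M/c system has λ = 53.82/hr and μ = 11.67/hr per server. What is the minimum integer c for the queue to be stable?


Stability requires cμ > λ ⇔ c > λ/μ.
λ/μ = 53.82/11.67 = 4.6118
Minimum integer c = ⌊4.6118⌋ + 1 = 5
Check: 5·11.67 = 58.35 > 53.82, while 4·11.67 = 46.68 ≤ 53.82

Final: 5 servers


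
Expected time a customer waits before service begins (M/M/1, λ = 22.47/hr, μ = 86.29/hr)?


ρ = 22.47/86.29 = 0.2604
Wq = ρ/(μ−λ) = 0.2604/(86.29 − 22.47) = 0.2604/63.82 = 0.004080 hr

Final: 0.004080 hr


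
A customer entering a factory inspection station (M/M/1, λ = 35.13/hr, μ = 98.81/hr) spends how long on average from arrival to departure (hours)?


W = 1/(μ−λ) = 1/(98.81 − 35.13) = 1/63.68 = 0.01570 hr

Final: 0.01570 hr


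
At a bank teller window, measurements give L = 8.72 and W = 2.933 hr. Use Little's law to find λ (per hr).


λ = L/W = 8.72/2.933 = 2.9731 /hr

Final: 2.9731 /hr


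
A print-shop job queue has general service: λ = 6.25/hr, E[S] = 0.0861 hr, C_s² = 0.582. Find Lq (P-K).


ρ = λ·E[S] = 6.25·0.0861 = 0.5381
Lq = ρ²(1+C_s²)/(2(1−ρ)) = 0.2896·(1+0.582)/(2·0.4619)
= 0.2896·1.5820/0.9238 = 0.49593

Final: 0.49593


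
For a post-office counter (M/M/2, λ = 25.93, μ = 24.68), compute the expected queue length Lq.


a = λ/μ = 1.0506; ρ = a/2 = 0.5253
P₀ = 0.311197
Lq = P₀·a^c·ρ / (c!·(1−ρ)²) = 0.311197·1.10386·0.5253/(2·0.22532)
= 0.40045

Final: 0.40045


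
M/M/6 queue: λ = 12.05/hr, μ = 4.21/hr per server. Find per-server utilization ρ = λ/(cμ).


ρ = λ/(cμ) = 12.05/(6·4.21) = 12.05/25.26 = 0.4770

Final: 0.4770


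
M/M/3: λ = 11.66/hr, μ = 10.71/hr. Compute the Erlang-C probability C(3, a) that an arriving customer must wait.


a = λ/μ = 1.0887; ρ = a/3 = 0.3629
P₀ = 0.331245 (from M/M/c formula)
C(c,a) = [a^c/(c!(1−ρ))]·P₀ = [1.29041/(6·0.6371)]·0.331245
= 0.33757·0.331245 = 0.111820

Final: 0.111820


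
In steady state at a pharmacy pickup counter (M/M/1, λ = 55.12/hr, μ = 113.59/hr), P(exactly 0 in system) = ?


ρ = 55.12/113.59 = 0.4853
P_n = (1−ρ)·ρ^n = (1 − 0.4853)·0.4853^0 = 0.5147·1.000000 = 0.514746

Final: 0.514746


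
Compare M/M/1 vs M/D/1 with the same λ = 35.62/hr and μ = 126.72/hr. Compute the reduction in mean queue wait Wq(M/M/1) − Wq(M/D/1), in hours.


ρ = 35.62/126.72 = 0.2811
Wq(M/M/1) = ρ/(μ−λ) = 0.2811/91.10 = 0.003086 hr
Wq(M/D/1) = ρ/(2(μ−λ)) = 0.001543 hr
Savings = 0.003086 − 0.001543 = 0.001543 hr

Final: 0.001543 hr


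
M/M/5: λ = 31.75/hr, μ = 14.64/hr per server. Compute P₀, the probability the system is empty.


a = λ/μ = 31.75/14.64 = 2.1687; ρ = a/c = 0.4337
Σ_{k=0}^{4} a^k/k! (terms k=0..4) = 1.00000 + 2.16872 + 2.35166 + 1.70003 + 0.92172 = 8.14213
Tail: a^5/(5!(1−ρ)) = 47.97481/(120·0.5663) = 0.70602
P₀ = 1/(8.14213 + 0.70602) = 1/8.84815 = 0.113018

Final: 0.113018


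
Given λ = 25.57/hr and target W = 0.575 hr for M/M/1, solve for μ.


W = 1/(μ−λ) ⇒ μ − λ = 1/W = 1/0.575 = 1.7391
μ = λ + 1/W = 25.57 + 1.7391 = 27.3091 per hr

Final: 27.3091 /hr


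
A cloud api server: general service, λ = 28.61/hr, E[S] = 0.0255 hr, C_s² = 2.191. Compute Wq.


ρ = λ·E[S] = 28.61·0.0255 = 0.7296
E[S²] = E[S]²(1+C_s²) = 0.0255²·(1+2.191) = 0.002075
Wq = λ·E[S²]/(2(1−ρ)) = 28.61·0.002075/(2·0.2704) = 0.10975 hr

Final: 0.10975 hr


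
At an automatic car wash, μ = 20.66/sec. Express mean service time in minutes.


Mean service time = 1/μ = 1/20.66 second = 0.04840 second
In minutes: 0.04840 × 0.0166667 = 0.0008067 min

Final: 0.0008067 min


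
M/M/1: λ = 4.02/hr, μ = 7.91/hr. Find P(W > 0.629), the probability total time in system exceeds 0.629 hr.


W ~ Exponential(μ−λ) for M/M/1.
μ − λ = 7.91 − 4.02 = 3.8900
P(W > t) = e^{−(μ−λ)t} = e^{−2.4468} = 0.086569

Final: 0.086569


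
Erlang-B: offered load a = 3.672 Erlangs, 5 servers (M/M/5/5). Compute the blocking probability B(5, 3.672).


B(c,a) = (a^c/c!) / Σ_{k=0}^{c} a^k/k!
a^5/5! = 5.563295
Σ terms (k=0..5): 1.00000 + 3.67200 + 6.74179 + 8.25195 + 7.57529 + 5.56330 = 32.804334
B = 5.563295/32.804334 = 0.169590

Final: 0.169590


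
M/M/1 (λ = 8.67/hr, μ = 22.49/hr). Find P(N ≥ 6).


ρ = 8.67/22.49 = 0.3855
P(N ≥ n) = ρ^n = 0.3855^6 = 0.003282

Final: 0.003282


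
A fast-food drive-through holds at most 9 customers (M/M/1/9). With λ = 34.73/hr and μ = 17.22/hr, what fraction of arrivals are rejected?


ρ = λ/μ = 34.73/17.22 = 2.0168
P_K = (1−ρ)ρ^K/(1−ρ^(K+1)) = (-1.0168·552.134298)/(1 − 1113.567025)
= -561.432727/-1112.567025 = 0.504628

Final: 0.504628


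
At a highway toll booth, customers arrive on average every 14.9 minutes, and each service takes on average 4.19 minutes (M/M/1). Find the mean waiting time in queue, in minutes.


λ = 60/14.9 = 4.0268 /hr
μ = 60/4.19 = 14.3198 /hr
ρ = λ/μ = 4.0268/14.3198 = 0.2812
Wq = ρ/(μ−λ) = 0.2812/(14.3198−4.0268) = 0.02732 hr
In minutes: 0.02732·60 = 1.639 min

Final: 1.639 min


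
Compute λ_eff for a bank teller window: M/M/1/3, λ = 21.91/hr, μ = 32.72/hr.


ρ = 0.6696; P_K = (1−ρ)ρ^3/(1−ρ^4) = 0.124160
λ_eff = λ(1 − P_K) = 21.91·(1 − 0.124160) = 21.91·0.875840 = 19.1896 /hr

Final: 19.1896 /hr


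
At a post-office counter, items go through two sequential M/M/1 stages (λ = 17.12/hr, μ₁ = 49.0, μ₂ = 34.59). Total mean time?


Each node sees arrival rate λ = 17.12/hr (tandem ⇒ throughput preserved).
W₁ = 1/(μ₁−λ) = 1/(49.0−17.12) = 0.03137 hr
W₂ = 1/(μ₂−λ) = 1/(34.59−17.12) = 0.05724 hr
W_total = W₁ + W₂ = 0.03137 + 0.05724 = 0.08861 hr

Final: 0.08861 hr


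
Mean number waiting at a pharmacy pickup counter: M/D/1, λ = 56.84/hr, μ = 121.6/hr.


ρ = 56.84/121.6 = 0.4674
M/D/1: Lq = ρ²/(2(1−ρ)) = 0.2185/(2·0.5326) = 0.20513

Final: 0.20513


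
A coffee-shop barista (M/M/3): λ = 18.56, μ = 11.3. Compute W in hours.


a = 1.6425; ρ = 0.5475; P₀ = 0.177830
Lq = P₀·a^c·ρ/(c!(1−ρ)²) = 0.35114
Wq = Lq/λ = 0.35114/18.56 = 0.01892 hr
W = Wq + 1/μ = 0.01892 + 0.08850 = 0.10741 hr

Final: 0.10741 hr


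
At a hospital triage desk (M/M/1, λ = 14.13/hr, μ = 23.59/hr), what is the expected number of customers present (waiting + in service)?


ρ = λ/μ = 14.13/23.59 = 0.5990
L = ρ/(1−ρ) = 0.5990/(1 − 0.5990) = 0.5990/0.4010 = 1.4937

Final: 1.4937


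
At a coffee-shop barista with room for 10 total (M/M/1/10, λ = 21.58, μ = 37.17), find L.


ρ = 21.58/37.17 = 0.5806
L = ρ[1 − (K+1)ρ^K + Kρ^(K+1)] / [(1−ρ)(1−ρ^(K+1))]
Numerator: 0.5806·(1 − 11·0.004351 + 10·0.002526) = 0.567455
Denominator: (0.4194)·(0.997474) = 0.418365
L = 0.567455/0.418365 = 1.3564

Final: 1.3564


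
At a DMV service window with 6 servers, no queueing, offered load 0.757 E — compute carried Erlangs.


B(6,0.757) = 0.0001226 (Erlang-B)
Carried load = a(1 − B) = 0.757·(1 − 0.0001226) = 0.757·0.999877 = 0.7569 E

Final: 0.7569 Erlangs


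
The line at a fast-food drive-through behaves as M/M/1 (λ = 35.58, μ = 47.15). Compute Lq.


ρ = 35.58/47.15 = 0.7546
Lq = ρ²/(1−ρ) = 0.5694/0.2454 = 2.3206

Final: 2.3206


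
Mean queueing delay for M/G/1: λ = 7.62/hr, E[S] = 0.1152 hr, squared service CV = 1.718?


ρ = λ·E[S] = 7.62·0.1152 = 0.8778
E[S²] = E[S]²(1+C_s²) = 0.1152²·(1+1.718) = 0.036071
Wq = λ·E[S²]/(2(1−ρ)) = 7.62·0.036071/(2·0.1222) = 1.12485 hr

Final: 1.12485 hr


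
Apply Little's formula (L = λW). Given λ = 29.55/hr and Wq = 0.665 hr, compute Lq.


Lq = λWq = 29.55·0.665 = 19.6508

Final: 19.6508


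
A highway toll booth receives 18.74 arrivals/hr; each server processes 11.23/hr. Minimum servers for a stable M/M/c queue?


Stability requires cμ > λ ⇔ c > λ/μ.
λ/μ = 18.74/11.23 = 1.6687
Minimum integer c = ⌊1.6687⌋ + 1 = 2
Check: 2·11.23 = 22.46 > 18.74, while 1·11.23 = 11.23 ≤ 18.74

Final: 2 servers


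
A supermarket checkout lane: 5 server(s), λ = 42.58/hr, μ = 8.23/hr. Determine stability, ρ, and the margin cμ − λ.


Total capacity cμ = 5·8.23 = 41.15/hr
ρ = λ/(cμ) = 42.58/41.15 = 1.0348
Stable ⇔ ρ < 1: NO
Spare capacity = cμ − λ = 41.15 − 42.58 = -1.43/hr

Final: ρ = 1.0348; unstable; margin = -1.43/hr


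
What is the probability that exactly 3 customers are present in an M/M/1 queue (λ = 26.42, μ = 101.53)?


ρ = 26.42/101.53 = 0.2602
P_n = (1−ρ)·ρ^n = (1 − 0.2602)·0.2602^3 = 0.7398·0.017620 = 0.013035

Final: 0.013035


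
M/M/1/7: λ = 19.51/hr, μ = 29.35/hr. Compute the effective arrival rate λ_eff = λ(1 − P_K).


ρ = 0.6647; P_K = (1−ρ)ρ^7/(1−ρ^8) = 0.019990
λ_eff = λ(1 − P_K) = 19.51·(1 − 0.019990) = 19.51·0.980010 = 19.1200 /hr

Final: 19.1200 /hr


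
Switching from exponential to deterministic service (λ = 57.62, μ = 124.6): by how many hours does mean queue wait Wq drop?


ρ = 57.62/124.6 = 0.4624
Wq(M/M/1) = ρ/(μ−λ) = 0.4624/66.98 = 0.006904 hr
Wq(M/D/1) = ρ/(2(μ−λ)) = 0.003452 hr
Savings = 0.006904 − 0.003452 = 0.003452 hr

Final: 0.003452 hr


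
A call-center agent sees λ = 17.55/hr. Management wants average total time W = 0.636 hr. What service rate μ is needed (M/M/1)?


W = 1/(μ−λ) ⇒ μ − λ = 1/W = 1/0.636 = 1.5723
μ = λ + 1/W = 17.55 + 1.5723 = 19.1223 per hr

Final: 19.1223 /hr


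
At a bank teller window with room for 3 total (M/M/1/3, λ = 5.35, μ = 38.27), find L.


ρ = 5.35/38.27 = 0.1398
L = ρ[1 − (K+1)ρ^K + Kρ^(K+1)] / [(1−ρ)(1−ρ^(K+1))]
Numerator: 0.1398·(1 − 4·0.002732 + 3·0.0003819) = 0.138429
Denominator: (0.8602)·(0.999618) = 0.859875
L = 0.138429/0.859875 = 0.1610

Final: 0.1610


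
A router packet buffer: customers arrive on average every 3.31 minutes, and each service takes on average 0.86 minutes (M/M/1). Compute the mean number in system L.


λ = 60/3.31 = 18.1269 /hr
μ = 60/0.86 = 69.7674 /hr
ρ = λ/μ = 18.1269/69.7674 = 0.2598
L = ρ/(1−ρ) = 0.2598/0.7402 = 0.3510

Final: 0.3510


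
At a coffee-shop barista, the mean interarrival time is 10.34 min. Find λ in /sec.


λ = 1/(interarrival time) in consistent units.
1 second = 0.0166667 min, so λ = 0.0166667/10.34 = 0.001612 per second

Final: 0.001612 /sec


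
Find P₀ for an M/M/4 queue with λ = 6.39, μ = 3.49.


a = λ/μ = 6.39/3.49 = 1.8309; ρ = a/c = 0.4577
Σ_{k=0}^{3} a^k/k! (terms k=0..3) = 1.00000 + 1.83095 + 1.67618 + 1.02300 = 5.53012
Tail: a^4/(4!(1−ρ)) = 11.23833/(24·0.5423) = 0.86354
P₀ = 1/(5.53012 + 0.86354) = 1/6.39366 = 0.156405

Final: 0.156405


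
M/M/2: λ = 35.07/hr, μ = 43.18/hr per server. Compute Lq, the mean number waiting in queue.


a = λ/μ = 0.8122; ρ = a/2 = 0.4061
P₀ = 0.422383
Lq = P₀·a^c·ρ / (c!·(1−ρ)²) = 0.422383·0.65964·0.4061/(2·0.35273)
= 0.16039

Final: 0.16039


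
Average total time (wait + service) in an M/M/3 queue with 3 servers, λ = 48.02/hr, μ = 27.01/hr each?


a = 1.7779; ρ = 0.5926; P₀ = 0.150212
Lq = P₀·a^c·ρ/(c!(1−ρ)²) = 0.50237
Wq = Lq/λ = 0.50237/48.02 = 0.01046 hr
W = Wq + 1/μ = 0.01046 + 0.03702 = 0.04748 hr

Final: 0.04748 hr


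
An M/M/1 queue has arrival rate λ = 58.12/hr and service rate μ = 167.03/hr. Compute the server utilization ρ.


ρ = λ/μ = 58.12/167.03 = 0.3480

Final: 0.3480


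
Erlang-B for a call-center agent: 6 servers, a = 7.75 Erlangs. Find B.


B(c,a) = (a^c/c!) / Σ_{k=0}^{c} a^k/k!
a^6/6! = 300.938477
Σ terms (k=0..6): 1.00000 + 7.75000 + 30.03125 + 77.58073 + 150.31266 + 232.98463 + 300.93848 = 800.597746
B = 300.938477/800.597746 = 0.375892

Final: 0.375892


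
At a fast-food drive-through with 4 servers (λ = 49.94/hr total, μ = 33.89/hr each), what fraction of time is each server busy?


ρ = λ/(cμ) = 49.94/(4·33.89) = 49.94/135.56 = 0.3684

Final: 0.3684


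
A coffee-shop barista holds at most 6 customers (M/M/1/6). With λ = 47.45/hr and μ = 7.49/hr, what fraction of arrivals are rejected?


ρ = λ/μ = 47.45/7.49 = 6.3351
P_K = (1−ρ)ρ^K/(1−ρ^(K+1)) = (-5.3351·64643.728023)/(1 − 409525.353099)
= -344881.625075/-409524.353099 = 0.842152

Final: 0.842152


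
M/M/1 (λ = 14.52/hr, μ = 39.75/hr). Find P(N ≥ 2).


ρ = 14.52/39.75 = 0.3653
P(N ≥ n) = ρ^n = 0.3653^2 = 0.133432

Final: 0.133432


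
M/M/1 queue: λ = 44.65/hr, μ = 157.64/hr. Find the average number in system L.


ρ = λ/μ = 44.65/157.64 = 0.2832
L = ρ/(1−ρ) = 0.2832/(1 − 0.2832) = 0.2832/0.7168 = 0.3952

Final: 0.3952


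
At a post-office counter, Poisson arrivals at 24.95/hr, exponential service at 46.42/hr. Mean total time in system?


W = 1/(μ−λ) = 1/(46.42 − 24.95) = 1/21.47 = 0.04658 hr

Final: 0.04658 hr


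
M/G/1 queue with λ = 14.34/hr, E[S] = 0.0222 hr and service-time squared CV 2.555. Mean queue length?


ρ = λ·E[S] = 14.34·0.0222 = 0.3183
Lq = ρ²(1+C_s²)/(2(1−ρ)) = 0.1013·(1+2.555)/(2·0.6817)
= 0.1013·3.5550/1.3633 = 0.26427

Final: 0.26427


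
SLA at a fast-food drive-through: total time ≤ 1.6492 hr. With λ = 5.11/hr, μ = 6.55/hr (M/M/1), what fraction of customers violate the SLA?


W ~ Exponential(μ−λ) for M/M/1.
μ − λ = 6.55 − 5.11 = 1.4400
P(W > t) = e^{−(μ−λ)t} = e^{−2.3748} = 0.093029

Final: 0.093029


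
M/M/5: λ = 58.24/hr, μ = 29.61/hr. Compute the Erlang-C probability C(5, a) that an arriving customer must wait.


a = λ/μ = 1.9669; ρ = a/5 = 0.3934
P₀ = 0.138937 (from M/M/c formula)
C(c,a) = [a^c/(c!(1−ρ))]·P₀ = [29.43844/(120·0.6066)]·0.138937
= 0.40441·0.138937 = 0.056187

Final: 0.056187


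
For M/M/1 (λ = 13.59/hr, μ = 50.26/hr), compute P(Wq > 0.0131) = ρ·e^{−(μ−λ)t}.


ρ = 13.59/50.26 = 0.2704
P(Wq > t) = ρ·e^{−(μ−λ)t} = 0.2704·e^{−0.4804}
= 0.2704·0.618550 = 0.167252

Final: 0.167252


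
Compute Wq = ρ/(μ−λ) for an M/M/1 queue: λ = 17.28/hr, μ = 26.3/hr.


ρ = 17.28/26.3 = 0.6570
Wq = ρ/(μ−λ) = 0.6570/(26.3 − 17.28) = 0.6570/9.02 = 0.07284 hr

Final: 0.07284 hr


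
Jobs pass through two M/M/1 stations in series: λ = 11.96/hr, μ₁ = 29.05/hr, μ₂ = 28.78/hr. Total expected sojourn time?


Each node sees arrival rate λ = 11.96/hr (tandem ⇒ throughput preserved).
W₁ = 1/(μ₁−λ) = 1/(29.05−11.96) = 0.05851 hr
W₂ = 1/(μ₂−λ) = 1/(28.78−11.96) = 0.05945 hr
W_total = W₁ + W₂ = 0.05851 + 0.05945 = 0.11797 hr

Final: 0.11797 hr


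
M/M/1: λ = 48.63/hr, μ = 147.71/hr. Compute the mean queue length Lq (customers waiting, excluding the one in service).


ρ = 48.63/147.71 = 0.3292
Lq = ρ²/(1−ρ) = 0.1084/0.6708 = 0.1616

Final: 0.1616


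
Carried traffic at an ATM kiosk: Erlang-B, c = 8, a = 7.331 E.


B(8,7.331) = 0.197817 (Erlang-B)
Carried load = a(1 − B) = 7.331·(1 − 0.197817) = 7.331·0.802183 = 5.8808 E

Final: 5.8808 Erlangs


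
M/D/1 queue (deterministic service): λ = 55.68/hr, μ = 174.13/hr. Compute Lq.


ρ = 55.68/174.13 = 0.3198
M/D/1: Lq = ρ²/(2(1−ρ)) = 0.1022/(2·0.6802) = 0.07516

Final: 0.07516


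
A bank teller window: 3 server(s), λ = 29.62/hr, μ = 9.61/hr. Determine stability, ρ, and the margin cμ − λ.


Total capacity cμ = 3·9.61 = 28.83/hr
ρ = λ/(cμ) = 29.62/28.83 = 1.0274
Stable ⇔ ρ < 1: NO
Spare capacity = cμ − λ = 28.83 − 29.62 = -0.79/hr

Final: ρ = 1.0274; unstable; margin = -0.79/hr


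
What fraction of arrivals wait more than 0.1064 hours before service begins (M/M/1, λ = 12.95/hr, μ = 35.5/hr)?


ρ = 12.95/35.5 = 0.3648
P(Wq > t) = ρ·e^{−(μ−λ)t} = 0.3648·e^{−2.3993}
= 0.3648·0.090780 = 0.033115

Final: 0.033115


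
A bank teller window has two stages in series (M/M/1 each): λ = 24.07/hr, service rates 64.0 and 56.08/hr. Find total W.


Each node sees arrival rate λ = 24.07/hr (tandem ⇒ throughput preserved).
W₁ = 1/(μ₁−λ) = 1/(64.0−24.07) = 0.02504 hr
W₂ = 1/(μ₂−λ) = 1/(56.08−24.07) = 0.03124 hr
W_total = W₁ + W₂ = 0.02504 + 0.03124 = 0.05628 hr

Final: 0.05628 hr


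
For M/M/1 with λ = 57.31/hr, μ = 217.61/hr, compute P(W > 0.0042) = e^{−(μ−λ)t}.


W ~ Exponential(μ−λ) for M/M/1.
μ − λ = 217.61 − 57.31 = 160.3000
P(W > t) = e^{−(μ−λ)t} = e^{−0.6733} = 0.510043

Final: 0.510043


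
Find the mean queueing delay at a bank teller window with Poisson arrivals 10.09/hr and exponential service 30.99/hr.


ρ = 10.09/30.99 = 0.3256
Wq = ρ/(μ−λ) = 0.3256/(30.99 − 10.09) = 0.3256/20.90 = 0.01558 hr

Final: 0.01558 hr


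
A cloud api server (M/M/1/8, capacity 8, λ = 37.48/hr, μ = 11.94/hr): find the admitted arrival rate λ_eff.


ρ = 3.1390; P_K = (1−ρ)ρ^8/(1−ρ^9) = 0.681453
λ_eff = λ(1 − P_K) = 37.48·(1 − 0.681453) = 37.48·0.318547 = 11.9391 /hr

Final: 11.9391 /hr


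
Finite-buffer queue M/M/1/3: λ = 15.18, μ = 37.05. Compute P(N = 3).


ρ = λ/μ = 15.18/37.05 = 0.4097
P_K = (1−ρ)ρ^K/(1−ρ^(K+1)) = (0.5903·0.068778)/(1 − 0.028180)
= 0.040599/0.971820 = 0.041776

Final: 0.041776


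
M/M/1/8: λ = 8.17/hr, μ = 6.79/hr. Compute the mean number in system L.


ρ = 8.17/6.79 = 1.2032
L = ρ[1 − (K+1)ρ^K + Kρ^(K+1)] / [(1−ρ)(1−ρ^(K+1))]
Numerator: 1.2032·(1 − 9·4.393577 + 8·5.286528) = 4.512186
Denominator: (-0.2032)·(-4.286528) = 0.871194
L = 4.512186/0.871194 = 5.1793

Final: 5.1793


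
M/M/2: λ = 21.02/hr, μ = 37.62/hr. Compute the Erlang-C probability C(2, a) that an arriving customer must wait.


a = λ/μ = 0.5587; ρ = a/2 = 0.2794
P₀ = 0.563266 (from M/M/c formula)
C(c,a) = [a^c/(c!(1−ρ))]·P₀ = [0.31220/(2·0.7206)]·0.563266
= 0.21661·0.563266 = 0.122012

Final: 0.122012


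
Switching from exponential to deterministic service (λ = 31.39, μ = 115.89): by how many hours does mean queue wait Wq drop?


ρ = 31.39/115.89 = 0.2709
Wq(M/M/1) = ρ/(μ−λ) = 0.2709/84.50 = 0.003205 hr
Wq(M/D/1) = ρ/(2(μ−λ)) = 0.001603 hr
Savings = 0.003205 − 0.001603 = 0.001603 hr

Final: 0.001603 hr


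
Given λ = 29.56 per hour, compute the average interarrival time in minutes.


Mean interarrival time = 1/λ = 1/29.56 hour = 0.03383 hour
In minutes: 0.03383 × 60 = 2.0298 min

Final: 2.0298 min


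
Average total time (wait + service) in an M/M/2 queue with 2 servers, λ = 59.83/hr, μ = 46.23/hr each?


a = 1.2942; ρ = 0.6471; P₀ = 0.214262
Lq = P₀·a^c·ρ/(c!(1−ρ)²) = 0.93228
Wq = Lq/λ = 0.93228/59.83 = 0.01558 hr
W = Wq + 1/μ = 0.01558 + 0.02163 = 0.03721 hr

Final: 0.03721 hr


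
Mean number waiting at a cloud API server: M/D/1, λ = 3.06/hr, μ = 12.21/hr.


ρ = 3.06/12.21 = 0.2506
M/D/1: Lq = ρ²/(2(1−ρ)) = 0.06281/(2·0.7494) = 0.04191

Final: 0.04191


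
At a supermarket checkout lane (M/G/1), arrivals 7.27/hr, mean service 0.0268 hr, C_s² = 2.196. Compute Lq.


ρ = λ·E[S] = 7.27·0.0268 = 0.1948
Lq = ρ²(1+C_s²)/(2(1−ρ)) = 0.03796·(1+2.196)/(2·0.8052)
= 0.03796·3.1960/1.6103 = 0.07534

Final: 0.07534


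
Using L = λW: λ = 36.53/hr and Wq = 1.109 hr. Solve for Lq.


Lq = λWq = 36.53·1.109 = 40.5118

Final: 40.5118


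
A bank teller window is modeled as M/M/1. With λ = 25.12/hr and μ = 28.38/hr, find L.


ρ = λ/μ = 25.12/28.38 = 0.8851
L = ρ/(1−ρ) = 0.8851/(1 − 0.8851) = 0.8851/0.1149 = 7.7055

Final: 7.7055


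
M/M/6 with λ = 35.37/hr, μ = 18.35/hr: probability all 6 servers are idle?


a = λ/μ = 35.37/18.35 = 1.9275; ρ = a/c = 0.3213
Σ_{k=0}^{5} a^k/k! (terms k=0..5) = 1.00000 + 1.92752 + 1.85767 + 1.19356 + 0.57515 + 0.22172 = 6.77563
Tail: a^6/(6!(1−ρ)) = 51.28542/(720·0.6787) = 0.10494
P₀ = 1/(6.77563 + 0.10494) = 1/6.88057 = 0.145337

Final: 0.145337


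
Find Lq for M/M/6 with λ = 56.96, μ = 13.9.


a = λ/μ = 4.0978; ρ = a/6 = 0.6830
P₀ = 0.014906
Lq = P₀·a^c·ρ / (c!·(1−ρ)²) = 0.014906·4735.12101·0.6830/(720·0.10051)
= 0.66616

Final: 0.66616


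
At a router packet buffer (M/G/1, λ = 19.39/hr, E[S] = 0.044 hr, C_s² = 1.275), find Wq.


ρ = λ·E[S] = 19.39·0.044 = 0.8532
E[S²] = E[S]²(1+C_s²) = 0.044²·(1+1.275) = 0.004404
Wq = λ·E[S²]/(2(1−ρ)) = 19.39·0.004404/(2·0.1468) = 0.29080 hr

Final: 0.29080 hr


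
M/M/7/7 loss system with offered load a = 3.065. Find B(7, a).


B(c,a) = (a^c/c!) / Σ_{k=0}^{c} a^k/k!
a^7/7! = 0.504177
Σ terms (k=0..7): 1.00000 + 3.06500 + 4.69711 + 4.79888 + 3.67714 + 2.25409 + 1.15146 + 0.50418 = 21.147870
B = 0.504177/21.147870 = 0.023841

Final: 0.023841


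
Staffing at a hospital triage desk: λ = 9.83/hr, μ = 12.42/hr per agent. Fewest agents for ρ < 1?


Stability requires cμ > λ ⇔ c > λ/μ.
λ/μ = 9.83/12.42 = 0.7915
Minimum integer c = ⌊0.7915⌋ + 1 = 1
Check: 1·12.42 = 12.42 > 9.83, while 0·12.42 = 0.00 ≤ 9.83

Final: 1 servers


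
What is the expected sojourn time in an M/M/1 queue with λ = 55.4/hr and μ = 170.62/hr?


W = 1/(μ−λ) = 1/(170.62 − 55.4) = 1/115.22 = 0.008679 hr

Final: 0.008679 hr


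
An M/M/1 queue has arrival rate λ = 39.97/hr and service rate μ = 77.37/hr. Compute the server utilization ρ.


ρ = λ/μ = 39.97/77.37 = 0.5166

Final: 0.5166


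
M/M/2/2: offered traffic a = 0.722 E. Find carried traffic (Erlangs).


B(2,0.722) = 0.131462 (Erlang-B)
Carried load = a(1 − B) = 0.722·(1 − 0.131462) = 0.722·0.868538 = 0.6271 E

Final: 0.6271 Erlangs


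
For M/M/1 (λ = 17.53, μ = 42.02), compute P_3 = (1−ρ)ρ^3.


ρ = 17.53/42.02 = 0.4172
P_n = (1−ρ)·ρ^n = (1 − 0.4172)·0.4172^3 = 0.5828·0.072607 = 0.042317

Final: 0.042317


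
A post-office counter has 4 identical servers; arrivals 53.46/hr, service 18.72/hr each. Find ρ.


ρ = λ/(cμ) = 53.46/(4·18.72) = 53.46/74.88 = 0.7139

Final: 0.7139


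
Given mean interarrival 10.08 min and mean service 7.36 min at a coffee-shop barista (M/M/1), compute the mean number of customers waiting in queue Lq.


λ = 60/10.08 = 5.9524 /hr
μ = 60/7.36 = 8.1522 /hr
ρ = λ/μ = 5.9524/8.1522 = 0.7302
Lq = ρ²/(1−ρ) = 0.5331/0.2698 = 1.9757

Final: 1.9757


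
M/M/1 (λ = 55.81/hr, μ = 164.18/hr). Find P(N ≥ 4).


ρ = 55.81/164.18 = 0.3399
P(N ≥ n) = ρ^n = 0.3399^4 = 0.013353

Final: 0.013353


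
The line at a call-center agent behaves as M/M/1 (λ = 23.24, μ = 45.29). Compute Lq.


ρ = 23.24/45.29 = 0.5131
Lq = ρ²/(1−ρ) = 0.2633/0.4869 = 0.5408

Final: 0.5408


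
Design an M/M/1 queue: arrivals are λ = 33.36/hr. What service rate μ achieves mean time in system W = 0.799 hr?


W = 1/(μ−λ) ⇒ μ − λ = 1/W = 1/0.799 = 1.2516
μ = λ + 1/W = 33.36 + 1.2516 = 34.6116 per hr

Final: 34.6116 /hr


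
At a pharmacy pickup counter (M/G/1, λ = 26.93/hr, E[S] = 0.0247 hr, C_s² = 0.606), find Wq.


ρ = λ·E[S] = 26.93·0.0247 = 0.6652
E[S²] = E[S]²(1+C_s²) = 0.0247²·(1+0.606) = 0.0009798
Wq = λ·E[S²]/(2(1−ρ)) = 26.93·0.0009798/(2·0.3348) = 0.03940 hr

Final: 0.03940 hr


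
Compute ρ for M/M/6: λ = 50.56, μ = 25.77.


ρ = λ/(cμ) = 50.56/(6·25.77) = 50.56/154.62 = 0.3270

Final: 0.3270


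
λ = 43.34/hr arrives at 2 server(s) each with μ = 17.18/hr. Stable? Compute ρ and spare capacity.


Total capacity cμ = 2·17.18 = 34.36/hr
ρ = λ/(cμ) = 43.34/34.36 = 1.2614
Stable ⇔ ρ < 1: NO
Spare capacity = cμ − λ = 34.36 − 43.34 = -8.98/hr

Final: ρ = 1.2614; unstable; margin = -8.98/hr


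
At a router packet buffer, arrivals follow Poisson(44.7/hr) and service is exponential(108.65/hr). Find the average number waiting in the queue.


ρ = 44.7/108.65 = 0.4114
Lq = ρ²/(1−ρ) = 0.1693/0.5886 = 0.2876

Final: 0.2876


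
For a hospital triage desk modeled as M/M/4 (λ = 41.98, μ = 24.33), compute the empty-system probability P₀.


a = λ/μ = 41.98/24.33 = 1.7254; ρ = a/c = 0.4314
Σ_{k=0}^{3} a^k/k! (terms k=0..3) = 1.00000 + 1.72544 + 1.48857 + 0.85615 = 5.07017
Tail: a^4/(4!(1−ρ)) = 8.86342/(24·0.5686) = 0.64946
P₀ = 1/(5.07017 + 0.64946) = 1/5.71963 = 0.174837

Final: 0.174837


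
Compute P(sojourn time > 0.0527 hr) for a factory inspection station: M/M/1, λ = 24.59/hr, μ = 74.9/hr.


W ~ Exponential(μ−λ) for M/M/1.
μ − λ = 74.9 − 24.59 = 50.3100
P(W > t) = e^{−(μ−λ)t} = e^{−2.6513} = 0.070557

Final: 0.070557


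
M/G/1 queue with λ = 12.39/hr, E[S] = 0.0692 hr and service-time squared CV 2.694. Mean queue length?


ρ = λ·E[S] = 12.39·0.0692 = 0.8574
Lq = ρ²(1+C_s²)/(2(1−ρ)) = 0.7351·(1+2.694)/(2·0.1426)
= 0.7351·3.6940/0.2852 = 9.52063

Final: 9.52063


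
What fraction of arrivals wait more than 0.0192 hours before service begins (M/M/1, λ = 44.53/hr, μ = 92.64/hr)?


ρ = 44.53/92.64 = 0.4807
P(Wq > t) = ρ·e^{−(μ−λ)t} = 0.4807·e^{−0.9237}
= 0.4807·0.397042 = 0.190850

Final: 0.190850


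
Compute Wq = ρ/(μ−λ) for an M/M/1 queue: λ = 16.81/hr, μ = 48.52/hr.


ρ = 16.81/48.52 = 0.3465
Wq = ρ/(μ−λ) = 0.3465/(48.52 − 16.81) = 0.3465/31.71 = 0.01093 hr

Final: 0.01093 hr


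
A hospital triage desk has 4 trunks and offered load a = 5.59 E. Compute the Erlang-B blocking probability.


B(c,a) = (a^c/c!) / Σ_{k=0}^{c} a^k/k!
a^4/4! = 40.685156
Σ terms (k=0..4): 1.00000 + 5.59000 + 15.62405 + 29.11281 + 40.68516 = 92.012020
B = 40.685156/92.012020 = 0.442172

Final: 0.442172


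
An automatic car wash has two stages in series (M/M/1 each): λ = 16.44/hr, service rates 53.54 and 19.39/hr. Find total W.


Each node sees arrival rate λ = 16.44/hr (tandem ⇒ throughput preserved).
W₁ = 1/(μ₁−λ) = 1/(53.54−16.44) = 0.02695 hr
W₂ = 1/(μ₂−λ) = 1/(19.39−16.44) = 0.33898 hr
W_total = W₁ + W₂ = 0.02695 + 0.33898 = 0.36594 hr

Final: 0.36594 hr


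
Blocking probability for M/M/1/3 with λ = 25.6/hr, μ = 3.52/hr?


ρ = λ/μ = 25.6/3.52 = 7.2727
P_K = (1−ρ)ρ^K/(1−ρ^(K+1)) = (-6.2727·384.673178)/(1 − 2797.623113)
= -2412.949935/-2796.623113 = 0.862808

Final: 0.862808


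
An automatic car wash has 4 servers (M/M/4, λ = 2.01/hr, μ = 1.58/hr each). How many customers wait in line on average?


a = λ/μ = 1.2722; ρ = a/4 = 0.3180
P₀ = 0.278979
Lq = P₀·a^c·ρ / (c!·(1−ρ)²) = 0.278979·2.61912·0.3180/(24·0.46507)
= 0.02082

Final: 0.02082


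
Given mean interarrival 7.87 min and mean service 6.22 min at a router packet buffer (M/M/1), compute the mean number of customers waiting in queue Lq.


λ = 60/7.87 = 7.6239 /hr
μ = 60/6.22 = 9.6463 /hr
ρ = λ/μ = 7.6239/9.6463 = 0.7903
Lq = ρ²/(1−ρ) = 0.6246/0.2097 = 2.9794

Final: 2.9794


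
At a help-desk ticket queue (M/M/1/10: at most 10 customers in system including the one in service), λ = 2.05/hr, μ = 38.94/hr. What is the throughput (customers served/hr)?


ρ = 0.05265; P_K = (1−ρ)ρ^10/(1−ρ^11) = 1.549e-13
λ_eff = λ(1 − P_K) = 2.05·(1 − 1.549e-13) = 2.05·1.000000 = 2.0500 /hr

Final: 2.0500 /hr


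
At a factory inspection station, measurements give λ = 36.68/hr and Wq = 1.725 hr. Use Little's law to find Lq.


Lq = λWq = 36.68·1.725 = 63.2730

Final: 63.2730


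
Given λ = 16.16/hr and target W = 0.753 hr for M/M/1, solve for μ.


W = 1/(μ−λ) ⇒ μ − λ = 1/W = 1/0.753 = 1.3280
μ = λ + 1/W = 16.16 + 1.3280 = 17.4880 per hr

Final: 17.4880 /hr


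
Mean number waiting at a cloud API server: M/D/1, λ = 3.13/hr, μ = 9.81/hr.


ρ = 3.13/9.81 = 0.3191
M/D/1: Lq = ρ²/(2(1−ρ)) = 0.1018/(2·0.6809) = 0.07475

Final: 0.07475


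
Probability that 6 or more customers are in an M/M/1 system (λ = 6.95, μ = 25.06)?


ρ = 6.95/25.06 = 0.2773
P(N ≥ n) = ρ^n = 0.2773^6 = 0.0004550

Final: 0.0004550
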